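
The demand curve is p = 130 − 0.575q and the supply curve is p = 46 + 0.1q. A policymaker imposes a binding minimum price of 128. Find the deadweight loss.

Competitive equilibrium: 130 − 0.575q = 46 + 0.1q → q* = 124.44444, p* = 58.44444.
At the floor p = 128, quantity demanded = (130 − 128)/0.575 = 3.47826.
Sellers' marginal cost at q' = 3.47826: 46 + 0.1·3.47826 = 46.34783.
Δq = 124.44444 − 3.47826 = 120.96618; wedge = 128 − 46.34783 = 81.65217.
DWL = ½ × 120.96618 × 81.65217 = 4938.58.

4938.58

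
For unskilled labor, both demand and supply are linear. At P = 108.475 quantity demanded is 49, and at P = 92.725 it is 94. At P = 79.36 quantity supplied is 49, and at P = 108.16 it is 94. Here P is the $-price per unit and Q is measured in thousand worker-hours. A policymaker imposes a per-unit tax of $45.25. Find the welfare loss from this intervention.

$1034.12 thousand

Demand slope = (92.725 − 108.475)/(94 − 49) = −0.35, so P = 125.625 − 0.35Q.
Supply slope = (108.16 − 79.36)/(94 − 49) = 0.64, so P = 48 + 0.64Q.
Competitive equilibrium: 125.625 − 0.35Q = 48 + 0.64Q → Q* = 78.4091, P* = 98.1818.
With the tax, the buyer price exceeds the seller price by 45.25: (125.625 − 0.35Q) − (48 + 0.64Q) = 45.25 → Q' = 32.702.
ΔQ = 78.4091 − 32.702 = 45.7071; the wedge equals the tax, 45.25.
The triangle = ½ × 45.7071 × 45.25 = $1034.12 thousand.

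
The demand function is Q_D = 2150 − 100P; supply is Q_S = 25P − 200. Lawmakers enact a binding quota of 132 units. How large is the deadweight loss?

476.10

In inverse form: demand P = 21.5 − 0.01Q, supply P = 8 + 0.04Q.
Competitive equilibrium: 21.5 − 0.01Q = 8 + 0.04Q → Q* = 270, P* = 18.8.
At Q = 132: demand price = 21.5 − 0.01·132 = 20.18; supply price = 8 + 0.04·132 = 13.28.
ΔQ = 270 − 132 = 138; wedge = 20.18 − 13.28 = 6.9.
DWL = ½ × 138 × 6.9 = 476.10.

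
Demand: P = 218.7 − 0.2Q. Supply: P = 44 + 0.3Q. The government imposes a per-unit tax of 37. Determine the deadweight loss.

1369

Competitive equilibrium: 218.7 − 0.2Q = 44 + 0.3Q → Q* = 349.4, P* = 148.82.
With the tax, the buyer price exceeds the seller price by 37: (218.7 − 0.2Q) − (44 + 0.3Q) = 37 → Q' = 275.4.
ΔQ = 349.4 − 275.4 = 74; the wedge equals the tax, 37.
Deadweight loss = ½ × 74 × 37 = 1369.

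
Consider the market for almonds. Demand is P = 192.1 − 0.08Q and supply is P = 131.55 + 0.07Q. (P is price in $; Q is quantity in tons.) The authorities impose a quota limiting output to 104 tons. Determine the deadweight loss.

$6735.01

Competitive equilibrium: 192.1 − 0.08Q = 131.55 + 0.07Q → Q* = 403.6667, P* = 159.8067.
At Q = 104: demand price = 192.1 − 0.08·104 = 183.78; supply price = 131.55 + 0.07·104 = 138.83.
ΔQ = 403.6667 − 104 = 299.6667; wedge = 183.78 − 138.83 = 44.95.
Welfare loss = ½ × 299.6667 × 44.95 = $6735.01.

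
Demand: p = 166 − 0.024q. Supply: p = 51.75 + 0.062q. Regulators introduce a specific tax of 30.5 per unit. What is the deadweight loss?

5408.43

Competitive equilibrium: 166 − 0.024q = 51.75 + 0.062q → q* = 1328.4884, p* = 134.1163.
With the tax, the buyer price exceeds the seller price by 30.5: (166 − 0.024q) − (51.75 + 0.062q) = 30.5 → q' = 973.8372.
Δq = 1328.4884 − 973.8372 = 354.6512; the wedge equals the tax, 30.5.
DWL = ½ × 354.6512 × 30.5 = 5408.43.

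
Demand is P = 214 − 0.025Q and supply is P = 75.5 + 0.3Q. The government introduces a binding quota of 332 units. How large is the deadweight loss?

1440.55

Competitive equilibrium: 214 − 0.025Q = 75.5 + 0.3Q → Q* = 426.1538, P* = 203.3462.
At Q = 332: demand price = 214 − 0.025·332 = 205.7; supply price = 75.5 + 0.3·332 = 175.1.
ΔQ = 426.1538 − 332 = 94.1538; wedge = 205.7 − 175.1 = 30.6.
Welfare loss = ½ × 94.1538 × 30.6 = 1440.55.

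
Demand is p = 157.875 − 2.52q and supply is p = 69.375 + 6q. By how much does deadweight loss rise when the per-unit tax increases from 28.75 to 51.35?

106.24

Competitive equilibrium: 157.875 − 2.52q = 69.375 + 6q → q* = 10.3873, p* = 131.6989.
For a per-unit tax t: Δq = t/8.52, so DWL = ½·t·(t/8.52) = t²/17.04.
At t = 28.75: DWL = 48.507. At t = 51.35: DWL = 154.743.
Increase = 154.743 − 48.507 = 106.24.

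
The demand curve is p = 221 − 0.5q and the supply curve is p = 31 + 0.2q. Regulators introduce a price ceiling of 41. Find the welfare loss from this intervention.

17160.71

Competitive equilibrium: 221 − 0.5q = 31 + 0.2q → q* = 271.42857, p* = 85.28571.
At the ceiling p = 41, quantity supplied = (41 − 31)/0.2 = 50.
Willingness to pay at q' = 50: 221 − 0.5·50 = 196.
Δq = 271.42857 − 50 = 221.42857; wedge = 196 − 41 = 155.
The triangle = ½ × 221.42857 × 155 = 17160.71.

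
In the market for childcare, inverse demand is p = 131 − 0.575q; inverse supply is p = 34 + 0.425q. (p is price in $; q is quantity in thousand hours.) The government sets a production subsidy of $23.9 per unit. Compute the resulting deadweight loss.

Competitive equilibrium: 131 − 0.575q = 34 + 0.425q → q* = 97, p* = 75.225.
The subsidy lowers effective supply by 23.9: p = 10.1 + 0.425q.
New quantity: 131 − 0.575q = 10.1 + 0.425q → q' = 120.9.
Overproduction Δq = 120.9 − 97 = 23.9; wedge = subsidy = 23.9.
The triangle = ½ × 23.9 × 23.9 = $285.605 thousand.

$285.605 thousand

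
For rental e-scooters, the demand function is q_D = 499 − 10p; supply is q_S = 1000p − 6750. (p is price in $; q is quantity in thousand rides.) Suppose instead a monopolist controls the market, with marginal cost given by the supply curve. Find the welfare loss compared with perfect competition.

$2281.49 thousand

In inverse form: demand p = 49.9 − 0.1q, supply p = 6.75 + 0.001q.
Competitive equilibrium: 49.9 − 0.1q = 6.75 + 0.001q → q* = 427.22772, p* = 7.17723.
Marginal revenue: MR = 49.9 − 0.2q. Set MR = MC: 49.9 − 0.2q = 6.75 + 0.001q → q_m = 214.67662.
Price p_m = 49.9 − 0.1·214.67662 = 28.43234; MC(q_m) = 6.75 + 0.001·214.67662 = 6.96468.
Competitive q* = 427.22772, so Δq = 212.5511; wedge = 28.43234 − 6.96468 = 21.46766.
Deadweight loss = ½ × 212.5511 × 21.46766 = $2281.49 thousand.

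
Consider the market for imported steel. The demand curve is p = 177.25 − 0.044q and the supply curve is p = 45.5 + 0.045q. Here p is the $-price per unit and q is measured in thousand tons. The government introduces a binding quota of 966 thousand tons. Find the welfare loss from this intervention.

Competitive equilibrium: 177.25 − 0.044q = 45.5 + 0.045q → q* = 1480.3371, p* = 112.1152.
At q = 966: demand price = 177.25 − 0.044·966 = 134.746; supply price = 45.5 + 0.045·966 = 88.97.
Δq = 1480.3371 − 966 = 514.3371; wedge = 134.746 − 88.97 = 45.776.
Deadweight loss = ½ × 514.3371 × 45.776 = $11772.15 thousand.

$11772.15 thousand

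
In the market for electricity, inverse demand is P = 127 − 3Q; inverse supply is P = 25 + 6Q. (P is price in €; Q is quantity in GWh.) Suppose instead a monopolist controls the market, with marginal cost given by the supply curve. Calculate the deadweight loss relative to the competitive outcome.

€36.125

Competitive equilibrium: 127 − 3Q = 25 + 6Q → Q* = 11.3333, P* = 93.
Marginal revenue: MR = 127 − 6Q. Set MR = MC: 127 − 6Q = 25 + 6Q → Q_m = 8.5.
Price P_m = 127 − 3·8.5 = 101.5; MC(Q_m) = 25 + 6·8.5 = 76.
Competitive Q* = 11.3333, so ΔQ = 2.8333; wedge = 101.5 − 76 = 25.5.
The triangle = ½ × 2.8333 × 25.5 = €36.125.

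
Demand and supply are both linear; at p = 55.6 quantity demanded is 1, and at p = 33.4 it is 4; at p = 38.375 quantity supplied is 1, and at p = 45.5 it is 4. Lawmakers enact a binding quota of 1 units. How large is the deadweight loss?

Demand slope = (33.4 − 55.6)/(4 − 1) = −7.4, so p = 63 − 7.4q.
Supply slope = (45.5 − 38.375)/(4 − 1) = 2.375, so p = 36 + 2.375q.
Competitive equilibrium: 63 − 7.4q = 36 + 2.375q → q* = 2.7621, p* = 42.5601.
At q = 1: demand price = 63 − 7.4·1 = 55.6; supply price = 36 + 2.375·1 = 38.375.
Δq = 2.7621 − 1 = 1.7621; wedge = 55.6 − 38.375 = 17.225.
Welfare loss = ½ × 1.7621 × 17.225 = 15.18.

15.18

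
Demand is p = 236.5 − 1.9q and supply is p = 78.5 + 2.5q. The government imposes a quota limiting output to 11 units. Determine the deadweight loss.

1365.02

Competitive equilibrium: 236.5 − 1.9q = 78.5 + 2.5q → q* = 35.9091, p* = 168.2727.
At q = 11: demand price = 236.5 − 1.9·11 = 215.6; supply price = 78.5 + 2.5·11 = 106.
Δq = 35.9091 − 11 = 24.9091; wedge = 215.6 − 106 = 109.6.
Deadweight loss = ½ × 24.9091 × 109.6 = 1365.02.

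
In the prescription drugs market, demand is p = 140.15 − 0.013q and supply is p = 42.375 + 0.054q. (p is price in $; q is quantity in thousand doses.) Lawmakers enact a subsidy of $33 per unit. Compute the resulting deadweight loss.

Competitive equilibrium: 140.15 − 0.013q = 42.375 + 0.054q → q* = 1459.3284, p* = 121.1787.
The subsidy lowers effective supply by 33: p = 9.375 + 0.054q.
New quantity: 140.15 − 0.013q = 9.375 + 0.054q → q' = 1951.8657.
Overproduction Δq = 1951.8657 − 1459.3284 = 492.5373; wedge = subsidy = 33.
DWL = ½ × 492.5373 × 33 = $8126.87 thousand.

$8126.87 thousand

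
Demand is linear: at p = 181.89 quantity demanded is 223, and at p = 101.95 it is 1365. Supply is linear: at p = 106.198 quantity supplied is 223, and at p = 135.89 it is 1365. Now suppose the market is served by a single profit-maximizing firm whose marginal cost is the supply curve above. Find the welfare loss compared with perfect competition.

Demand slope = (101.95 − 181.89)/(1365 − 223) = −0.07, so p = 197.5 − 0.07q.
Supply slope = (135.89 − 106.198)/(1365 − 223) = 0.026, so p = 100.4 + 0.026q.
Competitive equilibrium: 197.5 − 0.07q = 100.4 + 0.026q → q* = 1011.4583, p* = 126.6979.
Marginal revenue: MR = 197.5 − 0.14q. Set MR = MC: 197.5 − 0.14q = 100.4 + 0.026q → q_m = 584.9398.
Price p_m = 197.5 − 0.07·584.9398 = 156.5542; MC(q_m) = 100.4 + 0.026·584.9398 = 115.6084.
Competitive q* = 1011.4583, so Δq = 426.5185; wedge = 156.5542 − 115.6084 = 40.9458.
The triangle = ½ × 426.5185 × 40.9458 = 8732.07.

8732.07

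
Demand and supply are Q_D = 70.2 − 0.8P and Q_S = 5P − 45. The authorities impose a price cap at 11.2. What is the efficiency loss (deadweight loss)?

In inverse form: demand P = 87.75 − 1.25Q, supply P = 9 + 0.2Q.
Competitive equilibrium: 87.75 − 1.25Q = 9 + 0.2Q → Q* = 54.3103, P* = 19.8621.
At the ceiling P = 11.2, quantity supplied = (11.2 − 9)/0.2 = 11.
Willingness to pay at Q' = 11: 87.75 − 1.25·11 = 74.
ΔQ = 54.3103 − 11 = 43.3103; wedge = 74 − 11.2 = 62.8.
Welfare loss = ½ × 43.3103 × 62.8 = 1359.94.

1359.94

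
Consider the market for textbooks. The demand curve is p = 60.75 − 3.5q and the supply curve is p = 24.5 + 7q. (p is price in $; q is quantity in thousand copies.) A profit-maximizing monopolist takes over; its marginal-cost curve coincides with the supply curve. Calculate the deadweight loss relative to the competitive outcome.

$3.91 thousand

Competitive equilibrium: 60.75 − 3.5q = 24.5 + 7q → q* = 3.4524, p* = 48.6667.
Marginal revenue: MR = 60.75 − 7q. Set MR = MC: 60.75 − 7q = 24.5 + 7q → q_m = 2.5893.
Price p_m = 60.75 − 3.5·2.5893 = 51.6875; MC(q_m) = 24.5 + 7·2.5893 = 42.6251.
Competitive q* = 3.4524, so Δq = 0.8631; wedge = 51.6875 − 42.6251 = 9.0624.
Deadweight loss = ½ × 0.8631 × 9.0624 = $3.91 thousand.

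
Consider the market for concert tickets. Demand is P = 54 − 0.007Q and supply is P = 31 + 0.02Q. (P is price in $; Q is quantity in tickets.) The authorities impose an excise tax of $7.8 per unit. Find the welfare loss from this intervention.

$1126.67

Competitive equilibrium: 54 − 0.007Q = 31 + 0.02Q → Q* = 851.8519, P* = 48.037.
With the tax, the buyer price exceeds the seller price by 7.8: (54 − 0.007Q) − (31 + 0.02Q) = 7.8 → Q' = 562.963.
ΔQ = 851.8519 − 562.963 = 288.8889; the wedge equals the tax, 7.8.
Deadweight loss = ½ × 288.8889 × 7.8 = $1126.67.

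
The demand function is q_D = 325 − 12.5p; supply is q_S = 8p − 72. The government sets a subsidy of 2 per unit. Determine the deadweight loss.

9.76

In inverse form: demand p = 26 − 0.08q, supply p = 9 + 0.125q.
Competitive equilibrium: 26 − 0.08q = 9 + 0.125q → q* = 82.9268, p* = 19.3659.
The subsidy lowers effective supply by 2: p = 7 + 0.125q.
New quantity: 26 − 0.08q = 7 + 0.125q → q' = 92.6829.
Overproduction Δq = 92.6829 − 82.9268 = 9.7561; wedge = subsidy = 2.
DWL = ½ × 9.7561 × 2 = 9.76.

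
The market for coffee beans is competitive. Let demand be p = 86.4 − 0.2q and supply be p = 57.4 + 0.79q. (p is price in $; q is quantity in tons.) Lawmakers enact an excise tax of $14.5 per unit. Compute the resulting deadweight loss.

$106.19

Competitive equilibrium: 86.4 − 0.2q = 57.4 + 0.79q → q* = 29.2929, p* = 80.5414.
With the tax, the buyer price exceeds the seller price by 14.5: (86.4 − 0.2q) − (57.4 + 0.79q) = 14.5 → q' = 14.6465.
Δq = 29.2929 − 14.6465 = 14.6464; the wedge equals the tax, 14.5.
Welfare loss = ½ × 14.6464 × 14.5 = $106.19.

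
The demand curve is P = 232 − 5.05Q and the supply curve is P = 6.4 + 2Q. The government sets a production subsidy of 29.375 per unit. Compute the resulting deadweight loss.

61.20

Competitive equilibrium: 232 − 5.05Q = 6.4 + 2Q → Q* = 32, P* = 70.4.
The subsidy lowers effective supply by 29.375: P = 2Q − 22.975.
New quantity: 232 − 5.05Q = 2Q − 22.975 → Q' = 36.1667.
Overproduction ΔQ = 36.1667 − 32 = 4.1667; wedge = subsidy = 29.375.
Welfare loss = ½ × 4.1667 × 29.375 = 61.20.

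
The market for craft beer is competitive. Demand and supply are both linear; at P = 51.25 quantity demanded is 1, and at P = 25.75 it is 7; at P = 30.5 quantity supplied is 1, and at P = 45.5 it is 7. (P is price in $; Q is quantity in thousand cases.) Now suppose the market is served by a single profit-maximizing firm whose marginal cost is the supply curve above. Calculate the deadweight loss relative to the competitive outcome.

$8.36 thousand

Demand slope = (25.75 − 51.25)/(7 − 1) = −4.25, so P = 55.5 − 4.25Q.
Supply slope = (45.5 − 30.5)/(7 − 1) = 2.5, so P = 28 + 2.5Q.
Competitive equilibrium: 55.5 − 4.25Q = 28 + 2.5Q → Q* = 4.0741, P* = 38.1852.
Marginal revenue: MR = 55.5 − 8.5Q. Set MR = MC: 55.5 − 8.5Q = 28 + 2.5Q → Q_m = 2.5.
Price P_m = 55.5 − 4.25·2.5 = 44.875; MC(Q_m) = 28 + 2.5·2.5 = 34.25.
Competitive Q* = 4.0741, so ΔQ = 1.5741; wedge = 44.875 − 34.25 = 10.625.
Deadweight loss = ½ × 1.5741 × 10.625 = $8.36 thousand.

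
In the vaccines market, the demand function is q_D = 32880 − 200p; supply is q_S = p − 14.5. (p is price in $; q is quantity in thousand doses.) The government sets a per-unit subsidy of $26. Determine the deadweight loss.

$336.32 thousand

In inverse form: demand p = 164.4 − 0.005q, supply p = 14.5 + q.
Competitive equilibrium: 164.4 − 0.005q = 14.5 + q → q* = 149.1542, p* = 163.6542.
The subsidy lowers effective supply by 26: p = q − 11.5.
New quantity: 164.4 − 0.005q = q − 11.5 → q' = 175.0249.
Overproduction Δq = 175.0249 − 149.1542 = 25.8707; wedge = subsidy = 26.
DWL = ½ × 25.8707 × 26 = $336.32 thousand.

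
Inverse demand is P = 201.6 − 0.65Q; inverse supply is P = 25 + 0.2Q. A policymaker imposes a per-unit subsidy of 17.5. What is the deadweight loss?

180.15

Competitive equilibrium: 201.6 − 0.65Q = 25 + 0.2Q → Q* = 207.7647, P* = 66.5529.
The subsidy lowers effective supply by 17.5: P = 7.5 + 0.2Q.
New quantity: 201.6 − 0.65Q = 7.5 + 0.2Q → Q' = 228.3529.
Overproduction ΔQ = 228.3529 − 207.7647 = 20.5882; wedge = subsidy = 17.5.
Deadweight loss = ½ × 20.5882 × 17.5 = 180.15.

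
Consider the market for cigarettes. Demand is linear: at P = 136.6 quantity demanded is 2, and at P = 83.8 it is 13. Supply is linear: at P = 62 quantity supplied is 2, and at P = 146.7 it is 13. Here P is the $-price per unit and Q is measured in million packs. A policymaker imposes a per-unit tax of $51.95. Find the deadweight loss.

$107.95 million

Demand slope = (83.8 − 136.6)/(13 − 2) = −4.8, so P = 146.2 − 4.8Q.
Supply slope = (146.7 − 62)/(13 − 2) = 7.7, so P = 46.6 + 7.7Q.
Competitive equilibrium: 146.2 − 4.8Q = 46.6 + 7.7Q → Q* = 7.968, P* = 107.9536.
With the tax, the buyer price exceeds the seller price by 51.95: (146.2 − 4.8Q) − (46.6 + 7.7Q) = 51.95 → Q' = 3.812.
ΔQ = 7.968 − 3.812 = 4.156; the wedge equals the tax, 51.95.
The triangle = ½ × 4.156 × 51.95 = $107.95 million.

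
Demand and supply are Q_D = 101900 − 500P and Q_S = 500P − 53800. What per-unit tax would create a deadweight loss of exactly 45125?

In inverse form: demand P = 203.8 − 0.002Q, supply P = 107.6 + 0.002Q.
Competitive equilibrium: 203.8 − 0.002Q = 107.6 + 0.002Q → Q* = 24050, P* = 155.7.
A tax t gives ΔQ = t/0.004 and wedge t, so DWL = t²/0.008.
t²/0.008 = 45125 → t² = 361 → t = 19.

19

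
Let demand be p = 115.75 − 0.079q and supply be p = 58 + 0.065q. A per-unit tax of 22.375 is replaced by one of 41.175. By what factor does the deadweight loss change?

Competitive equilibrium: 115.75 − 0.079q = 58 + 0.065q → q* = 401.0417, p* = 84.0677.
For a per-unit tax t: Δq = t/0.144, so DWL = ½·t·(t/0.144) = t²/0.288.
At t = 22.375: DWL = 1738.336. At t = 41.175: DWL = 5886.738.
Ratio = (41.175/22.375)² = 3.386.

3.386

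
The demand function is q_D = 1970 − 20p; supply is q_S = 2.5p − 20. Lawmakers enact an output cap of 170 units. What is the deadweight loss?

In inverse form: demand p = 98.5 − 0.05q, supply p = 8 + 0.4q.
Competitive equilibrium: 98.5 − 0.05q = 8 + 0.4q → q* = 201.1111, p* = 88.4444.
At q = 170: demand price = 98.5 − 0.05·170 = 90; supply price = 8 + 0.4·170 = 76.
Δq = 201.1111 − 170 = 31.1111; wedge = 90 − 76 = 14.
Deadweight loss = ½ × 31.1111 × 14 = 217.78.

217.78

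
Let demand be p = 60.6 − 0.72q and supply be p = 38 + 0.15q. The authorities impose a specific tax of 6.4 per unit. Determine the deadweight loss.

23.54

Competitive equilibrium: 60.6 − 0.72q = 38 + 0.15q → q* = 25.977, p* = 41.8966.
With the tax, the buyer price exceeds the seller price by 6.4: (60.6 − 0.72q) − (38 + 0.15q) = 6.4 → q' = 18.6207.
Δq = 25.977 − 18.6207 = 7.3563; the wedge equals the tax, 6.4.
DWL = ½ × 7.3563 × 6.4 = 23.54.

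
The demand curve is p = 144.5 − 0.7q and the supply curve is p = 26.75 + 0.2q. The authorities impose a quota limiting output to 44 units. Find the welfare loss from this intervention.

Competitive equilibrium: 144.5 − 0.7q = 26.75 + 0.2q → q* = 130.8333, p* = 52.9167.
At q = 44: demand price = 144.5 − 0.7·44 = 113.7; supply price = 26.75 + 0.2·44 = 35.55.
Δq = 130.8333 − 44 = 86.8333; wedge = 113.7 − 35.55 = 78.15.
DWL = ½ × 86.8333 × 78.15 = 3393.01.

3393.01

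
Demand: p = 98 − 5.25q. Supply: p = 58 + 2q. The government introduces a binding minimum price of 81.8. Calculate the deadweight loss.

21.43

Competitive equilibrium: 98 − 5.25q = 58 + 2q → q* = 5.5172, p* = 69.0345.
At the floor p = 81.8, quantity demanded = (98 − 81.8)/5.25 = 3.0857.
Sellers' marginal cost at q' = 3.0857: 58 + 2·3.0857 = 64.1714.
Δq = 5.5172 − 3.0857 = 2.4315; wedge = 81.8 − 64.1714 = 17.6286.
Deadweight loss = ½ × 2.4315 × 17.6286 = 21.43.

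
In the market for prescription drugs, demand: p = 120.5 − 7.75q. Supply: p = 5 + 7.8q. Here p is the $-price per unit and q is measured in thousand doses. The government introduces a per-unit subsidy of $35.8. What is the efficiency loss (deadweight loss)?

$41.21 thousand

Competitive equilibrium: 120.5 − 7.75q = 5 + 7.8q → q* = 7.4277, p* = 62.9357.
The subsidy lowers effective supply by 35.8: p = 7.8q − 30.8.
New quantity: 120.5 − 7.75q = 7.8q − 30.8 → q' = 9.7299.
Overproduction Δq = 9.7299 − 7.4277 = 2.3022; wedge = subsidy = 35.8.
DWL = ½ × 2.3022 × 35.8 = $41.21 thousand.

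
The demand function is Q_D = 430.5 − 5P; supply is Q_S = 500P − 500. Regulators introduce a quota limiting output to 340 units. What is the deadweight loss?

667.37

In inverse form: demand P = 86.1 − 0.2Q, supply P = 1 + 0.002Q.
Competitive equilibrium: 86.1 − 0.2Q = 1 + 0.002Q → Q* = 421.2871, P* = 1.8426.
At Q = 340: demand price = 86.1 − 0.2·340 = 18.1; supply price = 1 + 0.002·340 = 1.68.
ΔQ = 421.2871 − 340 = 81.2871; wedge = 18.1 − 1.68 = 16.42.
Welfare loss = ½ × 81.2871 × 16.42 = 667.37.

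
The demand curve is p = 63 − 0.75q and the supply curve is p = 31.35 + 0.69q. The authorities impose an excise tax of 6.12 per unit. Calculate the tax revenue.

108.50

Competitive equilibrium: 63 − 0.75q = 31.35 + 0.69q → q* = 21.9792, p* = 46.5156.
With the tax, the buyer price exceeds the seller price by 6.12: (63 − 0.75q) − (31.35 + 0.69q) = 6.12 → q' = 17.7292.
Tax revenue = 6.12 × 17.7292 = 108.50.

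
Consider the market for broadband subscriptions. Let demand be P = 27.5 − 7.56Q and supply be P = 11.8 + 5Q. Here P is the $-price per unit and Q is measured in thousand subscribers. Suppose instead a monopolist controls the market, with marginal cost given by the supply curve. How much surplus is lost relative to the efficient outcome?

$1.39 thousand

Competitive equilibrium: 27.5 − 7.56Q = 11.8 + 5Q → Q* = 1.25, P* = 18.05.
Marginal revenue: MR = 27.5 − 15.12Q. Set MR = MC: 27.5 − 15.12Q = 11.8 + 5Q → Q_m = 0.7803.
Price P_m = 27.5 − 7.56·0.7803 = 21.6009; MC(Q_m) = 11.8 + 5·0.7803 = 15.7015.
Competitive Q* = 1.25, so ΔQ = 0.4697; wedge = 21.6009 − 15.7015 = 5.8994.
DWL = ½ × 0.4697 × 5.8994 = $1.39 thousand.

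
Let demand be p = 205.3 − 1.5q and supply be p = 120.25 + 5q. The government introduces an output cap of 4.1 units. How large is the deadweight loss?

262.35

Competitive equilibrium: 205.3 − 1.5q = 120.25 + 5q → q* = 13.0846, p* = 185.6731.
At q = 4.1: demand price = 205.3 − 1.5·4.1 = 199.15; supply price = 120.25 + 5·4.1 = 140.75.
Δq = 13.0846 − 4.1 = 8.9846; wedge = 199.15 − 140.75 = 58.4.
The triangle = ½ × 8.9846 × 58.4 = 262.35.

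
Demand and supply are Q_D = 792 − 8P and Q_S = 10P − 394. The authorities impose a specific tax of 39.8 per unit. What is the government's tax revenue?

In inverse form: demand P = 99 − 0.125Q, supply P = 39.4 + 0.1Q.
Competitive equilibrium: 99 − 0.125Q = 39.4 + 0.1Q → Q* = 264.8889, P* = 65.8889.
With the tax, the buyer price exceeds the seller price by 39.8: (99 − 0.125Q) − (39.4 + 0.1Q) = 39.8 → Q' = 88.
Tax revenue = 39.8 × 88 = 3502.40.

3502.40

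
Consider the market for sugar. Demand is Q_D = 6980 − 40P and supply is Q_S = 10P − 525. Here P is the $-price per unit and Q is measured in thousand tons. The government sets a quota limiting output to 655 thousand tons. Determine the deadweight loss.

In inverse form: demand P = 174.5 − 0.025Q, supply P = 52.5 + 0.1Q.
Competitive equilibrium: 174.5 − 0.025Q = 52.5 + 0.1Q → Q* = 976, P* = 150.1.
At Q = 655: demand price = 174.5 − 0.025·655 = 158.125; supply price = 52.5 + 0.1·655 = 118.
ΔQ = 976 − 655 = 321; wedge = 158.125 − 118 = 40.125.
DWL = ½ × 321 × 40.125 = $6440.06 thousand.

$6440.06 thousand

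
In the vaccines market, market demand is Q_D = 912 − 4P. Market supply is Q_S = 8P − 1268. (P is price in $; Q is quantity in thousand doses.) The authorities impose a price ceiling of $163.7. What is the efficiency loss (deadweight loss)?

$3873.61 thousand

In inverse form: demand P = 228 − 0.25Q, supply P = 158.5 + 0.125Q.
Competitive equilibrium: 228 − 0.25Q = 158.5 + 0.125Q → Q* = 185.3333, P* = 181.6667.
At the ceiling P = 163.7, quantity supplied = (163.7 − 158.5)/0.125 = 41.6.
Willingness to pay at Q' = 41.6: 228 − 0.25·41.6 = 217.6.
ΔQ = 185.3333 − 41.6 = 143.7333; wedge = 217.6 − 163.7 = 53.9.
The triangle = ½ × 143.7333 × 53.9 = $3873.61 thousand.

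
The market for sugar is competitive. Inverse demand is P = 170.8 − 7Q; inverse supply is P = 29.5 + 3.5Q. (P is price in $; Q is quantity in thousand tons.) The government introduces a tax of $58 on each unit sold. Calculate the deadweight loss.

$160.19 thousand

Competitive equilibrium: 170.8 − 7Q = 29.5 + 3.5Q → Q* = 13.4571, P* = 76.6.
With the tax, the buyer price exceeds the seller price by 58: (170.8 − 7Q) − (29.5 + 3.5Q) = 58 → Q' = 7.9333.
ΔQ = 13.4571 − 7.9333 = 5.5238; the wedge equals the tax, 58.
Deadweight loss = ½ × 5.5238 × 58 = $160.19 thousand.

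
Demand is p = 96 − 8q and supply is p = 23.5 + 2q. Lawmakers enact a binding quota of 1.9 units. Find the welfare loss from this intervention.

143.11

Competitive equilibrium: 96 − 8q = 23.5 + 2q → q* = 7.25, p* = 38.
At q = 1.9: demand price = 96 − 8·1.9 = 80.8; supply price = 23.5 + 2·1.9 = 27.3.
Δq = 7.25 − 1.9 = 5.35; wedge = 80.8 − 27.3 = 53.5.
The triangle = ½ × 5.35 × 53.5 = 143.11.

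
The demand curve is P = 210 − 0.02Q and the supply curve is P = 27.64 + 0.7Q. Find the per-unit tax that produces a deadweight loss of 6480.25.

Competitive equilibrium: 210 − 0.02Q = 27.64 + 0.7Q → Q* = 253.2778, P* = 204.9344.
A tax t gives ΔQ = t/0.72 and wedge t, so DWL = t²/1.44.
t²/1.44 = 6480.25 → t² = 9331.56 → t = 96.6.

96.6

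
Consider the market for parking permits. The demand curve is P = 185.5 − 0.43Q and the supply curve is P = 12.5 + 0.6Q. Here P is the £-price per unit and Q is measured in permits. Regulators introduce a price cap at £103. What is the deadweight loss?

£151.08

Competitive equilibrium: 185.5 − 0.43Q = 12.5 + 0.6Q → Q* = 167.9612, P* = 113.2767.
At the ceiling P = 103, quantity supplied = (103 − 12.5)/0.6 = 150.8333.
Willingness to pay at Q' = 150.8333: 185.5 − 0.43·150.8333 = 120.6417.
ΔQ = 167.9612 − 150.8333 = 17.1279; wedge = 120.6417 − 103 = 17.6417.
Deadweight loss = ½ × 17.1279 × 17.6417 = £151.08.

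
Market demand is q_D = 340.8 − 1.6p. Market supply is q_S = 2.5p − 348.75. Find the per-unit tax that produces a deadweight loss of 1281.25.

In inverse form: demand p = 213 − 0.625q, supply p = 139.5 + 0.4q.
Competitive equilibrium: 213 − 0.625q = 139.5 + 0.4q → q* = 71.7073, p* = 168.1829.
A tax t gives Δq = t/1.025 and wedge t, so DWL = t²/2.05.
t²/2.05 = 1281.25 → t² = 2626.5625 → t = 51.25.

51.25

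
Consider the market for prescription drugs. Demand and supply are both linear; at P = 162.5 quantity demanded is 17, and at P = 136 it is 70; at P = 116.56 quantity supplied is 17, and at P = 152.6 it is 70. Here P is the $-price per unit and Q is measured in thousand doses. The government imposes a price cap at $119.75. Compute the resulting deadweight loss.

$691.74 thousand

Demand slope = (136 − 162.5)/(70 − 17) = −0.5, so P = 171 − 0.5Q.
Supply slope = (152.6 − 116.56)/(70 − 17) = 0.68, so P = 105 + 0.68Q.
Competitive equilibrium: 171 − 0.5Q = 105 + 0.68Q → Q* = 55.9322, P* = 143.0339.
At the ceiling P = 119.75, quantity supplied = (119.75 − 105)/0.68 = 21.6912.
Willingness to pay at Q' = 21.6912: 171 − 0.5·21.6912 = 160.1544.
ΔQ = 55.9322 − 21.6912 = 34.241; wedge = 160.1544 − 119.75 = 40.4044.
The triangle = ½ × 34.241 × 40.4044 = $691.74 thousand.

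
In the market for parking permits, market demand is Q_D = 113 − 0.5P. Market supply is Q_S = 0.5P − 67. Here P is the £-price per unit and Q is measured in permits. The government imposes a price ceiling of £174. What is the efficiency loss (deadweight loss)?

In inverse form: demand P = 226 − 2Q, supply P = 134 + 2Q.
Competitive equilibrium: 226 − 2Q = 134 + 2Q → Q* = 23, P* = 180.
At the ceiling P = 174, quantity supplied = (174 − 134)/2 = 20.
Willingness to pay at Q' = 20: 226 − 2·20 = 186.
ΔQ = 23 − 20 = 3; wedge = 186 − 174 = 12.
DWL = ½ × 3 × 12 = £18.

£18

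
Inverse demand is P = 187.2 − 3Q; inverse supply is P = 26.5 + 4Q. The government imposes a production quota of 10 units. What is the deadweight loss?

Competitive equilibrium: 187.2 − 3Q = 26.5 + 4Q → Q* = 22.95714, P* = 118.32857.
At Q = 10: demand price = 187.2 − 3·10 = 157.2; supply price = 26.5 + 4·10 = 66.5.
ΔQ = 22.95714 − 10 = 12.95714; wedge = 157.2 − 66.5 = 90.7.
Deadweight loss = ½ × 12.95714 × 90.7 = 587.61.

587.61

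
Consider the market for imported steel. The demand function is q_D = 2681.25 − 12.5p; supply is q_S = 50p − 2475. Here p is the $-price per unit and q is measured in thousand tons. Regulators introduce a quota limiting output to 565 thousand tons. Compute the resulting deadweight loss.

$58861.25 thousand

In inverse form: demand p = 214.5 − 0.08q, supply p = 49.5 + 0.02q.
Competitive equilibrium: 214.5 − 0.08q = 49.5 + 0.02q → q* = 1650, p* = 82.5.
At q = 565: demand price = 214.5 − 0.08·565 = 169.3; supply price = 49.5 + 0.02·565 = 60.8.
Δq = 1650 − 565 = 1085; wedge = 169.3 − 60.8 = 108.5.
DWL = ½ × 1085 × 108.5 = $58861.25 thousand.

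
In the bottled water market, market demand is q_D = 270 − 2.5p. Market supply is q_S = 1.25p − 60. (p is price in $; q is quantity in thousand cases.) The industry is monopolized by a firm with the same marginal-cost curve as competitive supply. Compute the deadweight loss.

In inverse form: demand p = 108 − 0.4q, supply p = 48 + 0.8q.
Competitive equilibrium: 108 − 0.4q = 48 + 0.8q → q* = 50, p* = 88.
Marginal revenue: MR = 108 − 0.8q. Set MR = MC: 108 − 0.8q = 48 + 0.8q → q_m = 37.5.
Price p_m = 108 − 0.4·37.5 = 93; MC(q_m) = 48 + 0.8·37.5 = 78.
Competitive q* = 50, so Δq = 12.5; wedge = 93 − 78 = 15.
Deadweight loss = ½ × 12.5 × 15 = $93.75 thousand.

$93.75 thousand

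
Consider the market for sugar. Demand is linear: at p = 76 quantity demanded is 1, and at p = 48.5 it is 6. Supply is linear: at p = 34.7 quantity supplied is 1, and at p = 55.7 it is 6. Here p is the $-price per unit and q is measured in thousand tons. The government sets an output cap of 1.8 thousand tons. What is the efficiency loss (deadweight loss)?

Demand slope = (48.5 − 76)/(6 − 1) = −5.5, so p = 81.5 − 5.5q.
Supply slope = (55.7 − 34.7)/(6 − 1) = 4.2, so p = 30.5 + 4.2q.
Competitive equilibrium: 81.5 − 5.5q = 30.5 + 4.2q → q* = 5.2577, p* = 52.5825.
At q = 1.8: demand price = 81.5 − 5.5·1.8 = 71.6; supply price = 30.5 + 4.2·1.8 = 38.06.
Δq = 5.2577 − 1.8 = 3.4577; wedge = 71.6 − 38.06 = 33.54.
The triangle = ½ × 3.4577 × 33.54 = $57.99 thousand.

$57.99 thousand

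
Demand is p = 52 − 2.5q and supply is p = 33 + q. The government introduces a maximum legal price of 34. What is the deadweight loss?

Competitive equilibrium: 52 − 2.5q = 33 + q → q* = 5.4286, p* = 38.4286.
At the ceiling p = 34, quantity supplied = (34 − 33)/1 = 1.
Willingness to pay at q' = 1: 52 − 2.5·1 = 49.5.
Δq = 5.4286 − 1 = 4.4286; wedge = 49.5 − 34 = 15.5.
Deadweight loss = ½ × 4.4286 × 15.5 = 34.32.

34.32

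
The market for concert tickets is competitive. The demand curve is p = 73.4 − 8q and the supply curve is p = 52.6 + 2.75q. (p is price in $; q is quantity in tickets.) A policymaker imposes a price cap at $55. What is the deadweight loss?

Competitive equilibrium: 73.4 − 8q = 52.6 + 2.75q → q* = 1.9349, p* = 57.9209.
At the ceiling p = 55, quantity supplied = (55 − 52.6)/2.75 = 0.8727.
Willingness to pay at q' = 0.8727: 73.4 − 8·0.8727 = 66.4184.
Δq = 1.9349 − 0.8727 = 1.0622; wedge = 66.4184 − 55 = 11.4184.
Deadweight loss = ½ × 1.0622 × 11.4184 = $6.06.

$6.06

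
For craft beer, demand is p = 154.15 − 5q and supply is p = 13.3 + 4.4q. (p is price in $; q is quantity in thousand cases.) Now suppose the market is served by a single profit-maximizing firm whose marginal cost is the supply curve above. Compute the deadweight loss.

$127.22 thousand

Competitive equilibrium: 154.15 − 5q = 13.3 + 4.4q → q* = 14.984, p* = 79.2298.
Marginal revenue: MR = 154.15 − 10q. Set MR = MC: 154.15 − 10q = 13.3 + 4.4q → q_m = 9.7813.
Price p_m = 154.15 − 5·9.7813 = 105.2435; MC(q_m) = 13.3 + 4.4·9.7813 = 56.3377.
Competitive q* = 14.984, so Δq = 5.2027; wedge = 105.2435 − 56.3377 = 48.9058.
DWL = ½ × 5.2027 × 48.9058 = $127.22 thousand.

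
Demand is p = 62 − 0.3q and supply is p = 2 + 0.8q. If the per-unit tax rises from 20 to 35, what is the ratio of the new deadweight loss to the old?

Competitive equilibrium: 62 − 0.3q = 2 + 0.8q → q* = 54.5455, p* = 45.6364.
For a per-unit tax t: Δq = t/1.1, so DWL = ½·t·(t/1.1) = t²/2.2.
At t = 20: DWL = 181.818. At t = 35: DWL = 556.818.
Ratio = (35/20)² = 3.0625.

3.0625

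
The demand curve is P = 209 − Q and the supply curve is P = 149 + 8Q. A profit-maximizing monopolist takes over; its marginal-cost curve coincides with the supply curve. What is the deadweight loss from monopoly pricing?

Competitive equilibrium: 209 − Q = 149 + 8Q → Q* = 6.6667, P* = 202.3333.
Marginal revenue: MR = 209 − 2Q. Set MR = MC: 209 − 2Q = 149 + 8Q → Q_m = 6.
Price P_m = 209 − 1·6 = 203; MC(Q_m) = 149 + 8·6 = 197.
Competitive Q* = 6.6667, so ΔQ = 0.6667; wedge = 203 − 197 = 6.
DWL = ½ × 0.6667 × 6 = 2.

2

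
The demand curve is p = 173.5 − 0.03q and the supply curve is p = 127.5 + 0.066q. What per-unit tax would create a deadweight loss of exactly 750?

12

Competitive equilibrium: 173.5 − 0.03q = 127.5 + 0.066q → q* = 479.1667, p* = 159.125.
A tax t gives Δq = t/0.096 and wedge t, so DWL = t²/0.192.
t²/0.192 = 750 → t² = 144 → t = 12.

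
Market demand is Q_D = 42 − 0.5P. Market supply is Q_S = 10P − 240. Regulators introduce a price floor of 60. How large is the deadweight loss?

288.34

In inverse form: demand P = 84 − 2Q, supply P = 24 + 0.1Q.
Competitive equilibrium: 84 − 2Q = 24 + 0.1Q → Q* = 28.5714, P* = 26.8571.
At the floor P = 60, quantity demanded = (84 − 60)/2 = 12.
Sellers' marginal cost at Q' = 12: 24 + 0.1·12 = 25.2.
ΔQ = 28.5714 − 12 = 16.5714; wedge = 60 − 25.2 = 34.8.
The triangle = ½ × 16.5714 × 34.8 = 288.34.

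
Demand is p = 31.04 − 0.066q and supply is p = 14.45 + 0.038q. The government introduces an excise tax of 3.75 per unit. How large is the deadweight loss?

67.61

Competitive equilibrium: 31.04 − 0.066q = 14.45 + 0.038q → q* = 159.5192, p* = 20.5117.
With the tax, the buyer price exceeds the seller price by 3.75: (31.04 − 0.066q) − (14.45 + 0.038q) = 3.75 → q' = 123.4615.
Δq = 159.5192 − 123.4615 = 36.0577; the wedge equals the tax, 3.75.
The triangle = ½ × 36.0577 × 3.75 = 67.61.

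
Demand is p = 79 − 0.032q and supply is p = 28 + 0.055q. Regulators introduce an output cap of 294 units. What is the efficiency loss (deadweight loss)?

Competitive equilibrium: 79 − 0.032q = 28 + 0.055q → q* = 586.2069, p* = 60.2414.
At q = 294: demand price = 79 − 0.032·294 = 69.592; supply price = 28 + 0.055·294 = 44.17.
Δq = 586.2069 − 294 = 292.2069; wedge = 69.592 − 44.17 = 25.422.
Deadweight loss = ½ × 292.2069 × 25.422 = 3714.24.

3714.24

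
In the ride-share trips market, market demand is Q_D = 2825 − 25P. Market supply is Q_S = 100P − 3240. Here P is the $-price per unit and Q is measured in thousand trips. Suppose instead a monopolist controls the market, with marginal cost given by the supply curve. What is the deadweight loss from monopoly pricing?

In inverse form: demand P = 113 − 0.04Q, supply P = 32.4 + 0.01Q.
Competitive equilibrium: 113 − 0.04Q = 32.4 + 0.01Q → Q* = 1612, P* = 48.52.
Marginal revenue: MR = 113 − 0.08Q. Set MR = MC: 113 − 0.08Q = 32.4 + 0.01Q → Q_m = 895.55556.
Price P_m = 113 − 0.04·895.55556 = 77.17778; MC(Q_m) = 32.4 + 0.01·895.55556 = 41.35556.
Competitive Q* = 1612, so ΔQ = 716.44444; wedge = 77.17778 − 41.35556 = 35.82222.
DWL = ½ × 716.44444 × 35.82222 = $12832.32 thousand.

$12832.32 thousand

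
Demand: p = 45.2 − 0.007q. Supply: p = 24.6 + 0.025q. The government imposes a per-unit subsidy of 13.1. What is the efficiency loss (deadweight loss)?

Competitive equilibrium: 45.2 − 0.007q = 24.6 + 0.025q → q* = 643.75, p* = 40.6938.
The subsidy lowers effective supply by 13.1: p = 11.5 + 0.025q.
New quantity: 45.2 − 0.007q = 11.5 + 0.025q → q' = 1053.125.
Overproduction Δq = 1053.125 − 643.75 = 409.375; wedge = subsidy = 13.1.
DWL = ½ × 409.375 × 13.1 = 2681.41.

2681.41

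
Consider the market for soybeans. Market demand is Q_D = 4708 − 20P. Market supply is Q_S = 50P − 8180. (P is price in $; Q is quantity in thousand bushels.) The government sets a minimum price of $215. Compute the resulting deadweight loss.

In inverse form: demand P = 235.4 − 0.05Q, supply P = 163.6 + 0.02Q.
Competitive equilibrium: 235.4 − 0.05Q = 163.6 + 0.02Q → Q* = 1025.7143, P* = 184.1143.
At the floor P = 215, quantity demanded = (235.4 − 215)/0.05 = 408.
Sellers' marginal cost at Q' = 408: 163.6 + 0.02·408 = 171.76.
ΔQ = 1025.7143 − 408 = 617.7143; wedge = 215 − 171.76 = 43.24.
The triangle = ½ × 617.7143 × 43.24 = $13354.98 thousand.

$13354.98 thousand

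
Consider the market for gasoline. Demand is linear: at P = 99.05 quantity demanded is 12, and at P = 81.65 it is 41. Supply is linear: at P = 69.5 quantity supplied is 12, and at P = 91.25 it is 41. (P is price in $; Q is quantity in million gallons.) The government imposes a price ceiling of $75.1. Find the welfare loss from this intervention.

Demand slope = (81.65 − 99.05)/(41 − 12) = −0.6, so P = 106.25 − 0.6Q.
Supply slope = (91.25 − 69.5)/(41 − 12) = 0.75, so P = 60.5 + 0.75Q.
Competitive equilibrium: 106.25 − 0.6Q = 60.5 + 0.75Q → Q* = 33.8889, P* = 85.9167.
At the ceiling P = 75.1, quantity supplied = (75.1 − 60.5)/0.75 = 19.4667.
Willingness to pay at Q' = 19.4667: 106.25 − 0.6·19.4667 = 94.57.
ΔQ = 33.8889 − 19.4667 = 14.4222; wedge = 94.57 − 75.1 = 19.47.
The triangle = ½ × 14.4222 × 19.47 = $140.40 million.

$140.40 million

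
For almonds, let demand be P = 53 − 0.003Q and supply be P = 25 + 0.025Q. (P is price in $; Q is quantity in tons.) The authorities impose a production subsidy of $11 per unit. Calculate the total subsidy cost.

Competitive equilibrium: 53 − 0.003Q = 25 + 0.025Q → Q* = 1000, P* = 50.
The subsidy lowers effective supply by 11: P = 14 + 0.025Q.
New quantity: 53 − 0.003Q = 14 + 0.025Q → Q' = 1392.8571.
Total subsidy cost = 11 × 1392.8571 = $15321.43.

$15321.43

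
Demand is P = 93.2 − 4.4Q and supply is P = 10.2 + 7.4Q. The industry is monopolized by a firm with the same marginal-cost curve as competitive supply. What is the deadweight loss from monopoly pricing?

Competitive equilibrium: 93.2 − 4.4Q = 10.2 + 7.4Q → Q* = 7.0339, P* = 62.2508.
Marginal revenue: MR = 93.2 − 8.8Q. Set MR = MC: 93.2 − 8.8Q = 10.2 + 7.4Q → Q_m = 5.1235.
Price P_m = 93.2 − 4.4·5.1235 = 70.6566; MC(Q_m) = 10.2 + 7.4·5.1235 = 48.1139.
Competitive Q* = 7.0339, so ΔQ = 1.9104; wedge = 70.6566 − 48.1139 = 22.5427.
DWL = ½ × 1.9104 × 22.5427 = 21.53.

21.53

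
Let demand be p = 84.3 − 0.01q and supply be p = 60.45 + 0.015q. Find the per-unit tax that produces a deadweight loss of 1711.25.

9.25

Competitive equilibrium: 84.3 − 0.01q = 60.45 + 0.015q → q* = 954, p* = 74.76.
A tax t gives Δq = t/0.025 and wedge t, so DWL = t²/0.05.
t²/0.05 = 1711.25 → t² = 85.5625 → t = 9.25.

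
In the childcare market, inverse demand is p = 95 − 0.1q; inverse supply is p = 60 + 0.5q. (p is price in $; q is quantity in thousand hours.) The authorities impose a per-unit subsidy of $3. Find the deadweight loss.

Competitive equilibrium: 95 − 0.1q = 60 + 0.5q → q* = 58.3333, p* = 89.1667.
The subsidy lowers effective supply by 3: p = 57 + 0.5q.
New quantity: 95 − 0.1q = 57 + 0.5q → q' = 63.3333.
Overproduction Δq = 63.3333 − 58.3333 = 5; wedge = subsidy = 3.
DWL = ½ × 5 × 3 = $7.50 thousand.

$7.50 thousand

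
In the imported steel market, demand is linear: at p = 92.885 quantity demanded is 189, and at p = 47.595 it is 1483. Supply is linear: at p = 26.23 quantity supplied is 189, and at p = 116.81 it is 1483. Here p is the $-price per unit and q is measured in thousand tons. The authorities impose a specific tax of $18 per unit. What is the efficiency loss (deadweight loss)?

Demand slope = (47.595 − 92.885)/(1483 − 189) = −0.035, so p = 99.5 − 0.035q.
Supply slope = (116.81 − 26.23)/(1483 − 189) = 0.07, so p = 13 + 0.07q.
Competitive equilibrium: 99.5 − 0.035q = 13 + 0.07q → q* = 823.8095, p* = 70.6667.
With the tax, the buyer price exceeds the seller price by 18: (99.5 − 0.035q) − (13 + 0.07q) = 18 → q' = 652.381.
Δq = 823.8095 − 652.381 = 171.4285; the wedge equals the tax, 18.
DWL = ½ × 171.4285 × 18 = $1542.86 thousand.

$1542.86 thousand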